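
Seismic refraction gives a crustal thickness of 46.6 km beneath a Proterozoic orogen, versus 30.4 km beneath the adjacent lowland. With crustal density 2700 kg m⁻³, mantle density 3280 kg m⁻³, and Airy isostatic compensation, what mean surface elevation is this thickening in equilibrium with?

2.86 km

Excess crust Δ = 46.6 km − 30.4 km = 16.2 km, split between elevation h and root r with h + r = Δ.
Airy balance ρ_c h = (ρ_m − ρ_c) r gives r = h ρ_c/(ρ_m − ρ_c), so h (1 + ρ_c/(ρ_m − ρ_c)) = Δ, i.e. h = Δ (ρ_m − ρ_c)/ρ_m.
h = 16.2 km × 580/3280 = 2.86 km.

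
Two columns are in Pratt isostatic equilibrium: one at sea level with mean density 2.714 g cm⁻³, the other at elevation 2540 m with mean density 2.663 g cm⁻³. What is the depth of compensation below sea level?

133000 m

ρ_ref D = ρ (D + h) → D (ρ_ref − ρ) = ρ h.
D = ρ h/(ρ_ref − ρ) = 2.663 × 2540 m/(2.714 − 2.663) = 133000 m.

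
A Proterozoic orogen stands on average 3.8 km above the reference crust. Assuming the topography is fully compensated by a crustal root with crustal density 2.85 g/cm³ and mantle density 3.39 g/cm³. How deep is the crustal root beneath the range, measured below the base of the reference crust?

20.1 km

In Airy isostatic equilibrium: the weight of the topography is balanced by the buoyancy of the root, ρ_c h = (ρ_m − ρ_c) r.
r = h · ρ_c / (ρ_m − ρ_c) = 3.8 km × 2.85 / (3.39 − 2.85) = 20.1 km.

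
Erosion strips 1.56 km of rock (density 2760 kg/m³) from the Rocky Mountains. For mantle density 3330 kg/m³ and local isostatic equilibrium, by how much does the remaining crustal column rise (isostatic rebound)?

Unloading: uplift u = e ρ_c/ρ_m = 1.56 km × 2760/3330 = 1.29 km.

1.29 km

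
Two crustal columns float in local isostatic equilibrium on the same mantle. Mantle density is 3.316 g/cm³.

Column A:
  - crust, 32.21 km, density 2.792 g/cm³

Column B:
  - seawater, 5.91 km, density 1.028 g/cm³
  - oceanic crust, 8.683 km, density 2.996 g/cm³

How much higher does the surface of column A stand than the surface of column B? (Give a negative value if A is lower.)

0.174 km

For any compensation level in the mantle, the mantle terms cancel and isostasy reduces to e = (Σt_A − Σt_B) − (Σ(ρt)_A − Σ(ρt)_B) / ρ_m.
Σt_A = 32.21 km; Σt_B = 14.593 km; Σ(ρt)_A = 89.93032; Σ(ρt)_B = 32.089748 (in km·g/cm³).
e = (32.21 − 14.593) − (89.93032 − 32.089748) / 3.316 = 0.174 km.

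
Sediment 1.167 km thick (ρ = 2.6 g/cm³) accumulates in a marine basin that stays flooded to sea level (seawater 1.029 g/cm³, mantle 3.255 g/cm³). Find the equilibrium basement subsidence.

Submarine loading: the sediment displaces seawater, and the subsidence is in turn flooded, so s (ρ_m − ρ_w) = t (ρ_sed − ρ_w).
s = 1.167 km × (2.6 − 1.029) / (3.255 − 1.029) = 0.824 km.

0.824 km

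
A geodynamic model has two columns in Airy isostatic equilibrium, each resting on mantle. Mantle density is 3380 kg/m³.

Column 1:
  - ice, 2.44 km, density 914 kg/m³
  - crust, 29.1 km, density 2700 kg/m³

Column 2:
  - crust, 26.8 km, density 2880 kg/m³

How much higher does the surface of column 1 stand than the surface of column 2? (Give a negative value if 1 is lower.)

For any compensation level in the mantle, the mantle terms cancel and isostasy reduces to e = (Σt_1 − Σt_2) − (Σ(ρt)_1 − Σ(ρt)_2) / ρ_m.
Σt_1 = 31.54 km; Σt_2 = 26.8 km; Σ(ρt)_1 = 80800.16; Σ(ρt)_2 = 77184 (in km·kg/m³).
e = (31.54 − 26.8) − (80800.16 − 77184) / 3380 = 3.67 km.

3.67 km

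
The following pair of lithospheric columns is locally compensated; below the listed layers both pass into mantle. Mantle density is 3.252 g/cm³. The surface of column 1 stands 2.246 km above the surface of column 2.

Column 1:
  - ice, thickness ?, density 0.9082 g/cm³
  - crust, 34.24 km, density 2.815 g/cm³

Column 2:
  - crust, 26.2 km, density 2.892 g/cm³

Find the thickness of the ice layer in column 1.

Take the compensation level at the base of the deeper column (depth z_c below the surface of column 1) and equate Σ ρ_i t_i down to z_c; mantle fills any gap and the z_c terms cancel.
Column 1: x×0.9082 + 34.24×2.815 + (z_c − 34.24 − x)×3.252
Column 2: 2.246×0 + 26.2×2.892 + (z_c − 2.246 − 26.2)×3.252
The z_c×3.252 term appears on both sides and cancels. Collect the known terms of each column as K = Σ(ρt)_known − 3.252 × (depth of known layers): K_1 = 96.3856 − 3.252×34.24 = −14.96288; K_2 = 75.7704 − 3.252×(2.246 + 26.2) = −16.735992.
Balance: K_1 − x×(3.252 − 0.9082) = K_2, so x = (K_1 − K_2)/(3.252 − 0.9082) = 1.77311/2.3438 = 0.757 km.

0.757 km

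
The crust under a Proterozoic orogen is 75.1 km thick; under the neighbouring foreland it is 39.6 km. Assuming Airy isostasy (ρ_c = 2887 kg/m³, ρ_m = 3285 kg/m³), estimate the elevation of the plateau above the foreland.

4.3 km

Excess crust Δ = 75.1 km − 39.6 km = 35.5 km, split between elevation h and root r with h + r = Δ.
Airy balance ρ_c h = (ρ_m − ρ_c) r gives r = h ρ_c/(ρ_m − ρ_c), so h (1 + ρ_c/(ρ_m − ρ_c)) = Δ, i.e. h = Δ (ρ_m − ρ_c)/ρ_m.
h = 35.5 km × 398/3285 = 4.3 km.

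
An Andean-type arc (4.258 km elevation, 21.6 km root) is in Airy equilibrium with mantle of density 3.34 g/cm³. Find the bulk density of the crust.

2.79 g/cm³

ρ_c h = (ρ_m − ρ_c) r → ρ_c (h + r) = ρ_m r → ρ_c = ρ_m r / (h + r).
ρ_c = 3.34 × 21.6 km / (4.258 km + 21.6 km) = 2.79 g/cm³.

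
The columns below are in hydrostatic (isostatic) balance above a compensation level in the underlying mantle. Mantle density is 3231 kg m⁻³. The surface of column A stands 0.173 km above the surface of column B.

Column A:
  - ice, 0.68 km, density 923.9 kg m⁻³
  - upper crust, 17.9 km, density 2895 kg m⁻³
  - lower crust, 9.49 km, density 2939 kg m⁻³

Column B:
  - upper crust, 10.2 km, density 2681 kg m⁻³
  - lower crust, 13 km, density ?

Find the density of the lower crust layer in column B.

Take the compensation level at the base of the deeper column (depth z_c below the surface of column A) and equate Σ ρ_i t_i down to z_c; mantle fills any gap and the z_c terms cancel.
Column A: 0.68×923.9 + 17.9×2895 + 9.49×2939 + (z_c − 28.07)×3231
Column B: 0.173×0 + 10.2×2681 + 13×ρ + (z_c − 0.173 − 23.2)×3231
The z_c×3231 term appears on both sides and cancels. Collect the known terms of each column as K = Σ(ρt)_known − 3231 × (depth of known layers): K_A = 80339.862 − 3231×28.07 = −10354.308; K_B = 27346.2 − 3231×(0.173 + 23.2) = −48171.963.
Balance: K_A = K_B + 13×ρ, so ρ = (K_A − K_B)/13 = 37817.7/13 = 2910 kg m⁻³.

2910 kg m⁻³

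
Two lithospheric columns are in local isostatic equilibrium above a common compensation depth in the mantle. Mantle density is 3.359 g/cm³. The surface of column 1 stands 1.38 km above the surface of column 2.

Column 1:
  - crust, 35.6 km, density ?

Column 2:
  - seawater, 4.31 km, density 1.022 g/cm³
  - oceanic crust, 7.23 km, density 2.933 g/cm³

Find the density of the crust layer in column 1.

Take the compensation level at the base of the deeper column (depth z_c below the surface of column 1) and equate Σ ρ_i t_i down to z_c; mantle fills any gap and the z_c terms cancel.
Column 1: 35.6×ρ + (z_c − 35.6)×3.359
Column 2: 1.38×0 + 4.31×1.022 + 7.23×2.933 + (z_c − 1.38 − 11.54)×3.359
The z_c×3.359 term appears on both sides and cancels. Collect the known terms of each column as K = Σ(ρt)_known − 3.359 × (depth of known layers): K_1 = 0 − 3.359×35.6 = −119.5804; K_2 = 25.61041 − 3.359×(1.38 + 11.54) = −17.78787.
Balance: K_1 + 35.6×ρ = K_2, so ρ = (K_2 − K_1)/35.6 = 101.793/35.6 = 2.86 g/cm³.

2.86 g/cm³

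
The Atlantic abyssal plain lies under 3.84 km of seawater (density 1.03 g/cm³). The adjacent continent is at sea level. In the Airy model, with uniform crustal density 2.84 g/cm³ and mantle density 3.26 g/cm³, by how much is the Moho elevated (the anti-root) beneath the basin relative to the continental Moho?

16.5 km

For local isostatic compensation: replacing crust with seawater at the top is compensated by replacing crust with mantle at the base: d (ρ_c − ρ_w) = a (ρ_m − ρ_c).
a = d (ρ_c − ρ_w)/(ρ_m − ρ_c) = 3.84 km × 1.81/0.42 = 16.5 km.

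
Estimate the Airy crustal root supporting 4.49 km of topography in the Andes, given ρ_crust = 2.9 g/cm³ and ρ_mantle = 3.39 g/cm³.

Balancing pressure at the compensation depth: the weight of the topography is balanced by the buoyancy of the root, ρ_c h = (ρ_m − ρ_c) r.
r = h · ρ_c / (ρ_m − ρ_c) = 4.49 km × 2.9 / (3.39 − 2.9) = 26.6 km.

26.6 km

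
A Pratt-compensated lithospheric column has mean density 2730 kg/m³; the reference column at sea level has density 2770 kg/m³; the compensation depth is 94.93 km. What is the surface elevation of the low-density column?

ρ_ref D = ρ (D + h) → h = D (ρ_ref − ρ)/ρ.
h = 94.93 km × (2770 − 2730)/2730 = 1.39 km.

1.39 km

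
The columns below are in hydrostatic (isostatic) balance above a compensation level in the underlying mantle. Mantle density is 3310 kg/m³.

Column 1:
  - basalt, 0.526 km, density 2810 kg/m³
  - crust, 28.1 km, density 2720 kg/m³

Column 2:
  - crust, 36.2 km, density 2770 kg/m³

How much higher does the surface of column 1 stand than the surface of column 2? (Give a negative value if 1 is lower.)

For any compensation level in the mantle, the mantle terms cancel and isostasy reduces to e = (Σt_1 − Σt_2) − (Σ(ρt)_1 − Σ(ρt)_2) / ρ_m.
Σt_1 = 28.626 km; Σt_2 = 36.2 km; Σ(ρt)_1 = 77910.06; Σ(ρt)_2 = 100274 (in km·kg/m³).
e = (28.626 − 36.2) − (77910.06 − 100274) / 3310 = −0.818 km.

−0.818 km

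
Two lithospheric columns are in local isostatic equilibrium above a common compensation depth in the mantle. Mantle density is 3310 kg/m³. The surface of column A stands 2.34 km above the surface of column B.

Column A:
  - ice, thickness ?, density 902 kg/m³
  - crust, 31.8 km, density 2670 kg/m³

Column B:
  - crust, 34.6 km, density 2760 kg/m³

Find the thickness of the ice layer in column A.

Take the compensation level at the base of the deeper column (depth z_c below the surface of column A) and equate Σ ρ_i t_i down to z_c; mantle fills any gap and the z_c terms cancel.
Column A: x×902 + 31.8×2670 + (z_c − 31.8 − x)×3310
Column B: 2.34×0 + 34.6×2760 + (z_c − 2.34 − 34.6)×3310
The z_c×3310 term appears on both sides and cancels. Collect the known terms of each column as K = Σ(ρt)_known − 3310 × (depth of known layers): K_A = 84906 − 3310×31.8 = −20352; K_B = 95496 − 3310×(2.34 + 34.6) = −26775.4.
Balance: K_A − x×(3310 − 902) = K_B, so x = (K_A − K_B)/(3310 − 902) = 6423.4/2408 = 2.67 km.

2.67 km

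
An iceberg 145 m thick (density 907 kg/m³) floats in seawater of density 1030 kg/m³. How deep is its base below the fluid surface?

Draft d = t ρ_obj/ρ_fluid = 145 m × 907/1030 = 128 m.

128 m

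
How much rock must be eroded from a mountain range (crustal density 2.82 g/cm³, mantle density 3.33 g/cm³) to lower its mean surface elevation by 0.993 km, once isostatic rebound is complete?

6.48 km

Net drop Δ = e − u = e − e ρ_c/ρ_m = e (ρ_m − ρ_c)/ρ_m.
e = Δ ρ_m/(ρ_m − ρ_c) = 0.993 km × 3.33/0.51 = 6.48 km.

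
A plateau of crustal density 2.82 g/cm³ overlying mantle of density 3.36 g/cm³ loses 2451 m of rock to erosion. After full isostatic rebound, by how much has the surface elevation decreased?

394 m

Rebound u = e ρ_c/ρ_m = 2451 m × 2.82/3.36 = 2057 m.
Net surface drop = e − u = 2451 m − 2057 m = e (ρ_m − ρ_c)/ρ_m = 394 m.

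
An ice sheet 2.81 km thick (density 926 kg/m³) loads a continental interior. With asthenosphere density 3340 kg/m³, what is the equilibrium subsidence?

Isostatic balance requires: the ice load ρ_ice t is balanced by mantle displaced below, ρ_m s.
s = t ρ_ice / ρ_m = 2.81 km × 926/3340 = 0.779 km.

0.779 km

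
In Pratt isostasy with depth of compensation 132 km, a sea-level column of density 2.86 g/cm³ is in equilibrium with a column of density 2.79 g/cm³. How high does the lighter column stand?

ρ_ref D = ρ (D + h) → h = D (ρ_ref − ρ)/ρ.
h = 132 km × (2.86 − 2.79)/2.79 = 3.31 km.

3.31 km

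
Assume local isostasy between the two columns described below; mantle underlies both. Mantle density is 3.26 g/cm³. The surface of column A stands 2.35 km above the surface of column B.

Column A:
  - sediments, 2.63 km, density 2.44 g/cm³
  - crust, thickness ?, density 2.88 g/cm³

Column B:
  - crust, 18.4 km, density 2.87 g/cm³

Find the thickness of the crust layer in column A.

Take the compensation level at the base of the deeper column (depth z_c below the surface of column A) and equate Σ ρ_i t_i down to z_c; mantle fills any gap and the z_c terms cancel.
Column A: 2.63×2.44 + x×2.88 + (z_c − 2.63 − x)×3.26
Column B: 2.35×0 + 18.4×2.87 + (z_c − 2.35 − 18.4)×3.26
The z_c×3.26 term appears on both sides and cancels. Collect the known terms of each column as K = Σ(ρt)_known − 3.26 × (depth of known layers): K_A = 6.4172 − 3.26×2.63 = −2.1566; K_B = 52.808 − 3.26×(2.35 + 18.4) = −14.837.
Balance: K_A − x×(3.26 − 2.88) = K_B, so x = (K_A − K_B)/(3.26 − 2.88) = 12.6804/0.38 = 33.4 km.

33.4 km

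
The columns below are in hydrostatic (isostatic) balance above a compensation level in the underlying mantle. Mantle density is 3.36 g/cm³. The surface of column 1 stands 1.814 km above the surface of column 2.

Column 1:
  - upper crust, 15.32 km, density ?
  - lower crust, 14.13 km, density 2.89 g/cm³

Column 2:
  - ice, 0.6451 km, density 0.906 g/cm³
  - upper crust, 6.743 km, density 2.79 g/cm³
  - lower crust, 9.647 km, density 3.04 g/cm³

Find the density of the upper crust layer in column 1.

2.84 g/cm³

Take the compensation level at the base of the deeper column (depth z_c below the surface of column 1) and equate Σ ρ_i t_i down to z_c; mantle fills any gap and the z_c terms cancel.
Column 1: 15.32×ρ + 14.13×2.89 + (z_c − 29.45)×3.36
Column 2: 1.814×0 + 0.6451×0.906 + 6.743×2.79 + 9.647×3.04 + (z_c − 1.814 − 17.0351)×3.36
The z_c×3.36 term appears on both sides and cancels. Collect the known terms of each column as K = Σ(ρt)_known − 3.36 × (depth of known layers): K_1 = 40.8357 − 3.36×29.45 = −58.1163; K_2 = 48.7243106 − 3.36×(1.814 + 17.0351) = −14.6086654.
Balance: K_1 + 15.32×ρ = K_2, so ρ = (K_2 − K_1)/15.32 = 43.5076/15.32 = 2.84 g/cm³.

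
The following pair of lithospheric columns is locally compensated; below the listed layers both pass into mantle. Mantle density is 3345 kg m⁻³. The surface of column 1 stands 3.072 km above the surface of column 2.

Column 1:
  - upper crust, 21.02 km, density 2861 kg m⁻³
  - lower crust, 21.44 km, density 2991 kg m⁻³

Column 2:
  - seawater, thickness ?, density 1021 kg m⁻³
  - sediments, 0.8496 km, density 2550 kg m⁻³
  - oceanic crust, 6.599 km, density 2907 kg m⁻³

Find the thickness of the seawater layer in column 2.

Take the compensation level at the base of the deeper column (depth z_c below the surface of column 1) and equate Σ ρ_i t_i down to z_c; mantle fills any gap and the z_c terms cancel.
Column 1: 21.02×2861 + 21.44×2991 + (z_c − 42.46)×3345
Column 2: 3.072×0 + x×1021 + 0.8496×2550 + 6.599×2907 + (z_c − 3.072 − 7.4486 − x)×3345
The z_c×3345 term appears on both sides and cancels. Collect the known terms of each column as K = Σ(ρt)_known − 3345 × (depth of known layers): K_1 = 124265.26 − 3345×42.46 = −17763.44; K_2 = 21349.773 − 3345×(3.072 + 7.4486) = −13841.634.
Balance: K_1 = K_2 − x×(3345 − 1021), so x = (K_2 − K_1)/(3345 − 1021) = 3921.81/2324 = 1.69 km.

1.69 km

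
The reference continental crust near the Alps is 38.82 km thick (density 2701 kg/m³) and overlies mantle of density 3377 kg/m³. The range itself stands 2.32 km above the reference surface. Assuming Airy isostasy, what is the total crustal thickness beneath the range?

Root depth r = h ρ_c / (ρ_m − ρ_c) = 2.32 km × 2701 / 676 = 9.27 km.
Total thickness = T + h + r = 38.82 km + 2.32 km + 9.27 km = 50.4 km.

50.4 km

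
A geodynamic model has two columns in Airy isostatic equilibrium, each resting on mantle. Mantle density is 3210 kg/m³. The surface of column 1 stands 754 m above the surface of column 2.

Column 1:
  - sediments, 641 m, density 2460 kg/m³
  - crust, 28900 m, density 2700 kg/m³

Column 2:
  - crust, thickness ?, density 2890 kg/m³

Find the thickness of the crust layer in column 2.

40000 m

Take the compensation level at the base of the deeper column (depth z_c below the surface of column 1) and equate Σ ρ_i t_i down to z_c; mantle fills any gap and the z_c terms cancel.
Column 1: 641×2460 + 28900×2700 + (z_c − 29541)×3210
Column 2: 754×0 + x×2890 + (z_c − 754 − 0 − x)×3210
The z_c×3210 term appears on both sides and cancels. Collect the known terms of each column as K = Σ(ρt)_known − 3210 × (depth of known layers): K_1 = 79606860 − 3210×29541 = −15219750; K_2 = 0 − 3210×(754 + 0) = −2420340.
Balance: K_1 = K_2 − x×(3210 − 2890), so x = (K_2 − K_1)/(3210 − 2890) = 12799400/320 = 40000 m.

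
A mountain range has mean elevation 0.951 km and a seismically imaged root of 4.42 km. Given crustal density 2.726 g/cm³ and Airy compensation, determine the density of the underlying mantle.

Airy balance: ρ_c h = (ρ_m − ρ_c) r → ρ_m = ρ_c (1 + h/r).
ρ_m = 2.726 × (1 + 0.951 km/4.42 km) = 3.31 g/cm³.

3.31 g/cm³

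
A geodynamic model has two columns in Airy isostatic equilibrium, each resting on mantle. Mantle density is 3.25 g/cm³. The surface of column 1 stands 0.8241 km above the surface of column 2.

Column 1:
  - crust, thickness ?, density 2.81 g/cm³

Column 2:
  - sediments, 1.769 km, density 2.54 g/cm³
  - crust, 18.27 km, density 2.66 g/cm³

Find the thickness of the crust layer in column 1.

Take the compensation level at the base of the deeper column (depth z_c below the surface of column 1) and equate Σ ρ_i t_i down to z_c; mantle fills any gap and the z_c terms cancel.
Column 1: x×2.81 + (z_c − 0 − x)×3.25
Column 2: 0.8241×0 + 1.769×2.54 + 18.27×2.66 + (z_c − 0.8241 − 20.039)×3.25
The z_c×3.25 term appears on both sides and cancels. Collect the known terms of each column as K = Σ(ρt)_known − 3.25 × (depth of known layers): K_1 = 0 − 3.25×0 = 0; K_2 = 53.09146 − 3.25×(0.8241 + 20.039) = −14.713615.
Balance: K_1 − x×(3.25 − 2.81) = K_2, so x = (K_1 − K_2)/(3.25 − 2.81) = 14.7136/0.44 = 33.4 km.

33.4 km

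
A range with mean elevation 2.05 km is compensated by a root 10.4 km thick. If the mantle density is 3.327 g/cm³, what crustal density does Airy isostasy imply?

2.78 g/cm³

ρ_c h = (ρ_m − ρ_c) r → ρ_c (h + r) = ρ_m r → ρ_c = ρ_m r / (h + r).
ρ_c = 3.327 × 10.4 km / (2.05 km + 10.4 km) = 2.78 g/cm³.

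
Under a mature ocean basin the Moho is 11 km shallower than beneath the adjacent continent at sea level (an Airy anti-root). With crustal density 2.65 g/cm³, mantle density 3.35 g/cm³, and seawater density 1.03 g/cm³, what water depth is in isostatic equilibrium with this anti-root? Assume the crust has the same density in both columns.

4.75 km

Replacing a thickness d of crust by seawater at the top must be balanced by replacing crust with mantle at the base: d (ρ_c − ρ_w) = a (ρ_m − ρ_c).
d = a (ρ_m − ρ_c)/(ρ_c − ρ_w) = 11 km × 0.7/1.62 = 4.75 km.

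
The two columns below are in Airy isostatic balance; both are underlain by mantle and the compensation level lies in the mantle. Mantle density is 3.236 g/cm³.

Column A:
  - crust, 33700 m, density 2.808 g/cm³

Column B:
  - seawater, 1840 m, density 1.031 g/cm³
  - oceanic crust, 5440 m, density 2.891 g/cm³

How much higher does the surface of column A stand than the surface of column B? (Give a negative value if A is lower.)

2620 m

For any compensation level in the mantle, the mantle terms cancel and isostasy reduces to e = (Σt_A − Σt_B) − (Σ(ρt)_A − Σ(ρt)_B) / ρ_m.
Σt_A = 33700 m; Σt_B = 7280 m; Σ(ρt)_A = 94629.6; Σ(ρt)_B = 17624.08 (in m·g/cm³).
e = (33700 − 7280) − (94629.6 − 17624.08) / 3.236 = 2620 m.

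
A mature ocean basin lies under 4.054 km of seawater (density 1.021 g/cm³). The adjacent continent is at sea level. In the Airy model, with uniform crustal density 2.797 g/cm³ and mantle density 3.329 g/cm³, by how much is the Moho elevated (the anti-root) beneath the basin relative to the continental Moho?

13.5 km

Equating mass per unit area of the two columns: replacing crust with seawater at the top is compensated by replacing crust with mantle at the base: d (ρ_c − ρ_w) = a (ρ_m − ρ_c).
a = d (ρ_c − ρ_w)/(ρ_m − ρ_c) = 4.054 km × 1.776/0.532 = 13.5 km.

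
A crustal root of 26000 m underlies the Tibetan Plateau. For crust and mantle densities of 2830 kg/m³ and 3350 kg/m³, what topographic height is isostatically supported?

4780 m

Balancing pressure at the compensation depth: ρ_c h = (ρ_m − ρ_c) r.
h = r (ρ_m − ρ_c) / ρ_c = 26000 m × (3350 − 2830) / 2830 = 4780 m.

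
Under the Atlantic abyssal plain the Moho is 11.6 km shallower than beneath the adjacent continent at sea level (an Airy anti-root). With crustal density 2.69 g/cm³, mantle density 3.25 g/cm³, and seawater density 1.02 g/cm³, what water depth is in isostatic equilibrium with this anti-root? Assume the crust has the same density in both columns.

3.89 km

Replacing a thickness d of crust by seawater at the top must be balanced by replacing crust with mantle at the base: d (ρ_c − ρ_w) = a (ρ_m − ρ_c).
d = a (ρ_m − ρ_c)/(ρ_c − ρ_w) = 11.6 km × 0.56/1.67 = 3.89 km.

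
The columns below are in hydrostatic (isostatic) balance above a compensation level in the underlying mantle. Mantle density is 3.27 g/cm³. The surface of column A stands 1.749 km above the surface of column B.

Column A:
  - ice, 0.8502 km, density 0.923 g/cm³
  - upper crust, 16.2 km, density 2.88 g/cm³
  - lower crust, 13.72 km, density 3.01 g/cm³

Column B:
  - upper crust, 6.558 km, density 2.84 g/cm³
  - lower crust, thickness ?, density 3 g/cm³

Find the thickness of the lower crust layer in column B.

12.4 km

Take the compensation level at the base of the deeper column (depth z_c below the surface of column A) and equate Σ ρ_i t_i down to z_c; mantle fills any gap and the z_c terms cancel.
Column A: 0.8502×0.923 + 16.2×2.88 + 13.72×3.01 + (z_c − 30.7702)×3.27
Column B: 1.749×0 + 6.558×2.84 + x×3 + (z_c − 1.749 − 6.558 − x)×3.27
The z_c×3.27 term appears on both sides and cancels. Collect the known terms of each column as K = Σ(ρt)_known − 3.27 × (depth of known layers): K_A = 88.7379346 − 3.27×30.7702 = −11.8806194; K_B = 18.62472 − 3.27×(1.749 + 6.558) = −8.53917.
Balance: K_A = K_B − x×(3.27 − 3), so x = (K_B − K_A)/(3.27 − 3) = 3.34145/0.27 = 12.4 km.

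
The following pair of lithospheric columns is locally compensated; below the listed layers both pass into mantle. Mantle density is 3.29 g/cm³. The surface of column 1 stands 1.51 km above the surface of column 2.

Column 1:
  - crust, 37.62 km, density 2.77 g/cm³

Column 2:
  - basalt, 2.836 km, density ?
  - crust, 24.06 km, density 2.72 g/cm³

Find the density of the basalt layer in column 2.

2.98 g/cm³

Take the compensation level at the base of the deeper column (depth z_c below the surface of column 1) and equate Σ ρ_i t_i down to z_c; mantle fills any gap and the z_c terms cancel.
Column 1: 37.62×2.77 + (z_c − 37.62)×3.29
Column 2: 1.51×0 + 2.836×ρ + 24.06×2.72 + (z_c − 1.51 − 26.896)×3.29
The z_c×3.29 term appears on both sides and cancels. Collect the known terms of each column as K = Σ(ρt)_known − 3.29 × (depth of known layers): K_1 = 104.2074 − 3.29×37.62 = −19.5624; K_2 = 65.4432 − 3.29×(1.51 + 26.896) = −28.01254.
Balance: K_1 = K_2 + 2.836×ρ, so ρ = (K_1 − K_2)/2.836 = 8.45014/2.836 = 2.98 g/cm³.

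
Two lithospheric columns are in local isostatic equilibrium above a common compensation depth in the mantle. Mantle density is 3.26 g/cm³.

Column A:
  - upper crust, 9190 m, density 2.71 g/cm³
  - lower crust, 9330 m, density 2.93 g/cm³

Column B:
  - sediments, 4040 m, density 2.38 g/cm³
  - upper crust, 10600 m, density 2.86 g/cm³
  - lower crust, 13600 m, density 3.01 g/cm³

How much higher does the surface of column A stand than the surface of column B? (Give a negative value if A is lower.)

For any compensation level in the mantle, the mantle terms cancel and isostasy reduces to e = (Σt_A − Σt_B) − (Σ(ρt)_A − Σ(ρt)_B) / ρ_m.
Σt_A = 18520 m; Σt_B = 28240 m; Σ(ρt)_A = 52241.8; Σ(ρt)_B = 80867.2 (in m·g/cm³).
e = (18520 − 28240) − (52241.8 − 80867.2) / 3.26 = −939 m.

−939 m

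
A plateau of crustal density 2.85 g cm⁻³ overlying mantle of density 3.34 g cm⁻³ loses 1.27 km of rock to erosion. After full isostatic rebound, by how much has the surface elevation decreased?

0.186 km

Rebound u = e ρ_c/ρ_m = 1.27 km × 2.85/3.34 = 1.084 km.
Net surface drop = e − u = 1.27 km − 1.084 km = e (ρ_m − ρ_c)/ρ_m = 0.186 km.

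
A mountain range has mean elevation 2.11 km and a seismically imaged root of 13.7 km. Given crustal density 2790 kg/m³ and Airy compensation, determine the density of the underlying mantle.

3220 kg/m³

Airy balance: ρ_c h = (ρ_m − ρ_c) r → ρ_m = ρ_c (1 + h/r).
ρ_m = 2790 × (1 + 2.11 km/13.7 km) = 3220 kg/m³.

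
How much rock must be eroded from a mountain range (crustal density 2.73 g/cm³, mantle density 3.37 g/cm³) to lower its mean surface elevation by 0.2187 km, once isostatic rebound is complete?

Net drop Δ = e − u = e − e ρ_c/ρ_m = e (ρ_m − ρ_c)/ρ_m.
e = Δ ρ_m/(ρ_m − ρ_c) = 0.2187 km × 3.37/0.64 = 1.15 km.

1.15 km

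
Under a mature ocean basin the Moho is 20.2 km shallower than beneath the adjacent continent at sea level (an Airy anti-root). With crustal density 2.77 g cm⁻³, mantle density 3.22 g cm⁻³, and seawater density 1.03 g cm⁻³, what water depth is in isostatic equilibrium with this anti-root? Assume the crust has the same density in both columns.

Replacing a thickness d of crust by seawater at the top must be balanced by replacing crust with mantle at the base: d (ρ_c − ρ_w) = a (ρ_m − ρ_c).
d = a (ρ_m − ρ_c)/(ρ_c − ρ_w) = 20.2 km × 0.45/1.74 = 5.22 km.

5.22 km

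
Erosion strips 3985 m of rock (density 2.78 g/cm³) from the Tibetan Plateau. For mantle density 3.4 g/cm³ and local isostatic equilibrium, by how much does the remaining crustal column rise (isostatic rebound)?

Unloading: uplift u = e ρ_c/ρ_m = 3985 m × 2.78/3.4 = 3260 m.

3260 m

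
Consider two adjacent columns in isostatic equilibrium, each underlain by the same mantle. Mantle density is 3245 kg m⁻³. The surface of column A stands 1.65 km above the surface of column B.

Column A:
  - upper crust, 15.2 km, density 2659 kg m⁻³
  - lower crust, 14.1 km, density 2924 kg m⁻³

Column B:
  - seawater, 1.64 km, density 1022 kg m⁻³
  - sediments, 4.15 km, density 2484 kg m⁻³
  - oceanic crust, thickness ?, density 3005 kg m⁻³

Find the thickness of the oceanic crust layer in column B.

Take the compensation level at the base of the deeper column (depth z_c below the surface of column A) and equate Σ ρ_i t_i down to z_c; mantle fills any gap and the z_c terms cancel.
Column A: 15.2×2659 + 14.1×2924 + (z_c − 29.3)×3245
Column B: 1.65×0 + 1.64×1022 + 4.15×2484 + x×3005 + (z_c − 1.65 − 5.79 − x)×3245
The z_c×3245 term appears on both sides and cancels. Collect the known terms of each column as K = Σ(ρt)_known − 3245 × (depth of known layers): K_A = 81645.2 − 3245×29.3 = −13433.3; K_B = 11984.68 − 3245×(1.65 + 5.79) = −12158.12.
Balance: K_A = K_B − x×(3245 − 3005), so x = (K_B − K_A)/(3245 − 3005) = 1275.18/240 = 5.31 km.

5.31 km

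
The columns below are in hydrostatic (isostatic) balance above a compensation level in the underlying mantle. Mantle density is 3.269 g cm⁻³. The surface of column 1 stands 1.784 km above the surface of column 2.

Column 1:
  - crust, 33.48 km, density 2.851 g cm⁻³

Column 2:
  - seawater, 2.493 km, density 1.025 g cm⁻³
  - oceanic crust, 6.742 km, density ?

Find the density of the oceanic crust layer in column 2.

Take the compensation level at the base of the deeper column (depth z_c below the surface of column 1) and equate Σ ρ_i t_i down to z_c; mantle fills any gap and the z_c terms cancel.
Column 1: 33.48×2.851 + (z_c − 33.48)×3.269
Column 2: 1.784×0 + 2.493×1.025 + 6.742×ρ + (z_c − 1.784 − 9.235)×3.269
The z_c×3.269 term appears on both sides and cancels. Collect the known terms of each column as K = Σ(ρt)_known − 3.269 × (depth of known layers): K_1 = 95.45148 − 3.269×33.48 = −13.99464; K_2 = 2.555325 − 3.269×(1.784 + 9.235) = −33.465786.
Balance: K_1 = K_2 + 6.742×ρ, so ρ = (K_1 − K_2)/6.742 = 19.4711/6.742 = 2.89 g cm⁻³.

2.89 g cm⁻³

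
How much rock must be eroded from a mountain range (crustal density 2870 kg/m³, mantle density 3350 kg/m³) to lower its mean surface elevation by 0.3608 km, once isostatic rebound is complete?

2.52 km

Net drop Δ = e − u = e − e ρ_c/ρ_m = e (ρ_m − ρ_c)/ρ_m.
e = Δ ρ_m/(ρ_m − ρ_c) = 0.3608 km × 3350/480 = 2.52 km.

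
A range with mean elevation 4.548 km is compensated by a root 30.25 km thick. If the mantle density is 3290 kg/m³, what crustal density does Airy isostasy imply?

ρ_c h = (ρ_m − ρ_c) r → ρ_c (h + r) = ρ_m r → ρ_c = ρ_m r / (h + r).
ρ_c = 3290 × 30.25 km / (4.548 km + 30.25 km) = 2860 kg/m³.

2860 kg/m³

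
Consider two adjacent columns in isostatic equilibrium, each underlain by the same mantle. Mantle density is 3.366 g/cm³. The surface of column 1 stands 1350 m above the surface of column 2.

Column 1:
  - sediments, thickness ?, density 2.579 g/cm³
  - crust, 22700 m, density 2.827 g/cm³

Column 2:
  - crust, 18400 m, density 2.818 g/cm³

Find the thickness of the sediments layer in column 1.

3040 m

Take the compensation level at the base of the deeper column (depth z_c below the surface of column 1) and equate Σ ρ_i t_i down to z_c; mantle fills any gap and the z_c terms cancel.
Column 1: x×2.579 + 22700×2.827 + (z_c − 22700 − x)×3.366
Column 2: 1350×0 + 18400×2.818 + (z_c − 1350 − 18400)×3.366
The z_c×3.366 term appears on both sides and cancels. Collect the known terms of each column as K = Σ(ρt)_known − 3.366 × (depth of known layers): K_1 = 64172.9 − 3.366×22700 = −12235.3; K_2 = 51851.2 − 3.366×(1350 + 18400) = −14627.3.
Balance: K_1 − x×(3.366 − 2.579) = K_2, so x = (K_1 − K_2)/(3.366 − 2.579) = 2392/0.787 = 3040 m.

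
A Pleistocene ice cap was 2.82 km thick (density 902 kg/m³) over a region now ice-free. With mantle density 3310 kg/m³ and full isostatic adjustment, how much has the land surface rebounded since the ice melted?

Removing the load lets mantle flow back in; uplift u satisfies ρ_ice t = ρ_m u.
u = t ρ_ice/ρ_m = 2.82 km × 902/3310 = 0.768 km.

0.768 km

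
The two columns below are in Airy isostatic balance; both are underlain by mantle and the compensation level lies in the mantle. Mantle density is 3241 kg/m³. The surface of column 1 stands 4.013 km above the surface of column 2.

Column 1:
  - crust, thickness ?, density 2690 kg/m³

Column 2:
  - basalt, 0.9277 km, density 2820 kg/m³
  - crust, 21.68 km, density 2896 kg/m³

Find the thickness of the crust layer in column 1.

Take the compensation level at the base of the deeper column (depth z_c below the surface of column 1) and equate Σ ρ_i t_i down to z_c; mantle fills any gap and the z_c terms cancel.
Column 1: x×2690 + (z_c − 0 − x)×3241
Column 2: 4.013×0 + 0.9277×2820 + 21.68×2896 + (z_c − 4.013 − 22.6077)×3241
The z_c×3241 term appears on both sides and cancels. Collect the known terms of each column as K = Σ(ρt)_known − 3241 × (depth of known layers): K_1 = 0 − 3241×0 = 0; K_2 = 65401.394 − 3241×(4.013 + 22.6077) = −20876.2947.
Balance: K_1 − x×(3241 − 2690) = K_2, so x = (K_1 − K_2)/(3241 − 2690) = 20876.3/551 = 37.9 km.

37.9 km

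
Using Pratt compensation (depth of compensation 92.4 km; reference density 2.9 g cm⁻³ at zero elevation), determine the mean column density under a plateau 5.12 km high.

2.75 g cm⁻³

Pratt balance: ρ_ref D = ρ (D + h).
ρ = ρ_ref D/(D + h) = 2.9 × 92.4 km/(92.4 km + 5.12 km) = 2.75 g cm⁻³.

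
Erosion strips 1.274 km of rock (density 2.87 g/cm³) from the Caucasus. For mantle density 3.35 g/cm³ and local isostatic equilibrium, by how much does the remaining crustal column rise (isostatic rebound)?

Unloading: uplift u = e ρ_c/ρ_m = 1.274 km × 2.87/3.35 = 1.09 km.

1.09 km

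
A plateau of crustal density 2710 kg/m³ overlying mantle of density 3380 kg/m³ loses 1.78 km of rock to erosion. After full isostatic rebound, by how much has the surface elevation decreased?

Rebound u = e ρ_c/ρ_m = 1.78 km × 2710/3380 = 1.427 km.
Net surface drop = e − u = 1.78 km − 1.427 km = e (ρ_m − ρ_c)/ρ_m = 0.353 km.

0.353 km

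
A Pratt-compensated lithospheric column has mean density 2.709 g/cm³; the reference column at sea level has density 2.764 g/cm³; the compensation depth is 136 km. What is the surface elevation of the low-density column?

ρ_ref D = ρ (D + h) → h = D (ρ_ref − ρ)/ρ.
h = 136 km × (2.764 − 2.709)/2.709 = 2.76 km.

2.76 km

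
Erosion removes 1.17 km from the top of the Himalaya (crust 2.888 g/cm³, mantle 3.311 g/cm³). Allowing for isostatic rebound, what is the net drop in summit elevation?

Rebound u = e ρ_c/ρ_m = 1.17 km × 2.888/3.311 = 1.021 km.
Net surface drop = e − u = 1.17 km − 1.021 km = e (ρ_m − ρ_c)/ρ_m = 0.149 km.

0.149 km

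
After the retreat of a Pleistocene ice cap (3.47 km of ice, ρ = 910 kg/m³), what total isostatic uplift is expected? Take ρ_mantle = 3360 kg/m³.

0.94 km

Removing the load lets mantle flow back in; uplift u satisfies ρ_ice t = ρ_m u.
u = t ρ_ice/ρ_m = 3.47 km × 910/3360 = 0.94 km.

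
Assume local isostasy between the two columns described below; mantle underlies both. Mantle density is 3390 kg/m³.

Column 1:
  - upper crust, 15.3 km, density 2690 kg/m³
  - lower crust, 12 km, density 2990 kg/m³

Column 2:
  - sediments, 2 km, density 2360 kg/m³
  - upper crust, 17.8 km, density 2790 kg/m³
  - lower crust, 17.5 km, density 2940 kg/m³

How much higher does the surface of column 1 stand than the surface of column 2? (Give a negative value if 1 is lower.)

−1.51 km

For any compensation level in the mantle, the mantle terms cancel and isostasy reduces to e = (Σt_1 − Σt_2) − (Σ(ρt)_1 − Σ(ρt)_2) / ρ_m.
Σt_1 = 27.3 km; Σt_2 = 37.3 km; Σ(ρt)_1 = 77037; Σ(ρt)_2 = 105832 (in km·kg/m³).
e = (27.3 − 37.3) − (77037 − 105832) / 3390 = −1.51 km.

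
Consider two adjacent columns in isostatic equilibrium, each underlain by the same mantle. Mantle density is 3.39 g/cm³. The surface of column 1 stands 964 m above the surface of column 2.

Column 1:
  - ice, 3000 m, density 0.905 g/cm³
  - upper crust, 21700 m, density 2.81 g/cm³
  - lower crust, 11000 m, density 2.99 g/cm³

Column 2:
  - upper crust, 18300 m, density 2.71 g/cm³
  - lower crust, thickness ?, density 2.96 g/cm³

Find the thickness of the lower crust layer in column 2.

Take the compensation level at the base of the deeper column (depth z_c below the surface of column 1) and equate Σ ρ_i t_i down to z_c; mantle fills any gap and the z_c terms cancel.
Column 1: 3000×0.905 + 21700×2.81 + 11000×2.99 + (z_c − 35700)×3.39
Column 2: 964×0 + 18300×2.71 + x×2.96 + (z_c − 964 − 18300 − x)×3.39
The z_c×3.39 term appears on both sides and cancels. Collect the known terms of each column as K = Σ(ρt)_known − 3.39 × (depth of known layers): K_1 = 96582 − 3.39×35700 = −24441; K_2 = 49593 − 3.39×(964 + 18300) = −15711.96.
Balance: K_1 = K_2 − x×(3.39 − 2.96), so x = (K_2 − K_1)/(3.39 − 2.96) = 8729.04/0.43 = 20300 m.

20300 m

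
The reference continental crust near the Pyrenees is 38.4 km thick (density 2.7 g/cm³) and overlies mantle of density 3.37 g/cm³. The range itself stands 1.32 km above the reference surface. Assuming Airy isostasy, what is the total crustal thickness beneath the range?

Root depth r = h ρ_c / (ρ_m − ρ_c) = 1.32 km × 2.7 / 0.67 = 5.319 km.
Total thickness = T + h + r = 38.4 km + 1.32 km + 5.319 km = 45 km.

45 km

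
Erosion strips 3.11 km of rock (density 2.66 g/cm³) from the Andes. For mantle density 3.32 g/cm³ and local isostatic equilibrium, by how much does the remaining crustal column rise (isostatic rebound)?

Unloading: uplift u = e ρ_c/ρ_m = 3.11 km × 2.66/3.32 = 2.49 km.

2.49 km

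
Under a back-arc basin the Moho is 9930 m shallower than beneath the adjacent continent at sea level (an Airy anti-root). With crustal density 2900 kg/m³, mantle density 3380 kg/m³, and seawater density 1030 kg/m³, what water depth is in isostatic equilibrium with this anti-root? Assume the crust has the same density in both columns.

2550 m

Replacing a thickness d of crust by seawater at the top must be balanced by replacing crust with mantle at the base: d (ρ_c − ρ_w) = a (ρ_m − ρ_c).
d = a (ρ_m − ρ_c)/(ρ_c − ρ_w) = 9930 m × 480/1870 = 2550 m.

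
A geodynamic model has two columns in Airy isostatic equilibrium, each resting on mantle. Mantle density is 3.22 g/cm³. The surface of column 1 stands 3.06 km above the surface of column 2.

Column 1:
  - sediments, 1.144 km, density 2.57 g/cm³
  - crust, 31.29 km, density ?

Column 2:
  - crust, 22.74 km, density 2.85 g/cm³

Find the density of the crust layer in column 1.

Take the compensation level at the base of the deeper column (depth z_c below the surface of column 1) and equate Σ ρ_i t_i down to z_c; mantle fills any gap and the z_c terms cancel.
Column 1: 1.144×2.57 + 31.29×ρ + (z_c − 32.434)×3.22
Column 2: 3.06×0 + 22.74×2.85 + (z_c − 3.06 − 22.74)×3.22
The z_c×3.22 term appears on both sides and cancels. Collect the known terms of each column as K = Σ(ρt)_known − 3.22 × (depth of known layers): K_1 = 2.94008 − 3.22×32.434 = −101.4974; K_2 = 64.809 − 3.22×(3.06 + 22.74) = −18.267.
Balance: K_1 + 31.29×ρ = K_2, so ρ = (K_2 − K_1)/31.29 = 83.2304/31.29 = 2.66 g/cm³.

2.66 g/cm³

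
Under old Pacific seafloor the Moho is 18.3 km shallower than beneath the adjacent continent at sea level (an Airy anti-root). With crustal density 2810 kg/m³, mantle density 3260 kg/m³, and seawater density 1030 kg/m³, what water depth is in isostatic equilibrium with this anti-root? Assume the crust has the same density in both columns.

Replacing a thickness d of crust by seawater at the top must be balanced by replacing crust with mantle at the base: d (ρ_c − ρ_w) = a (ρ_m − ρ_c).
d = a (ρ_m − ρ_c)/(ρ_c − ρ_w) = 18.3 km × 450/1780 = 4.63 km.

4.63 km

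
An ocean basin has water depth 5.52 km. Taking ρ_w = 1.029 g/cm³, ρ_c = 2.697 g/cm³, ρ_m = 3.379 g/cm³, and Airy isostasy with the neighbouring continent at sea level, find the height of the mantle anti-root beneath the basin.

Equating mass per unit area of the two columns: replacing crust with seawater at the top is compensated by replacing crust with mantle at the base: d (ρ_c − ρ_w) = a (ρ_m − ρ_c).
a = d (ρ_c − ρ_w)/(ρ_m − ρ_c) = 5.52 km × 1.668/0.682 = 13.5 km.

13.5 km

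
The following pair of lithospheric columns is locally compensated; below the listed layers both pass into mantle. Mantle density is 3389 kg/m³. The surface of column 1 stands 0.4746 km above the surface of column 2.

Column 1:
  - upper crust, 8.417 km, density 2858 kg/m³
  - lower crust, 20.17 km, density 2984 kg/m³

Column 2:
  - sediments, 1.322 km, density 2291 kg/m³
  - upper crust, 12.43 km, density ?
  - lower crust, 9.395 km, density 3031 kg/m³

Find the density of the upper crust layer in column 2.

2890 kg/m³

Take the compensation level at the base of the deeper column (depth z_c below the surface of column 1) and equate Σ ρ_i t_i down to z_c; mantle fills any gap and the z_c terms cancel.
Column 1: 8.417×2858 + 20.17×2984 + (z_c − 28.587)×3389
Column 2: 0.4746×0 + 1.322×2291 + 12.43×ρ + 9.395×3031 + (z_c − 0.4746 − 23.147)×3389
The z_c×3389 term appears on both sides and cancels. Collect the known terms of each column as K = Σ(ρt)_known − 3389 × (depth of known layers): K_1 = 84243.066 − 3389×28.587 = −12638.277; K_2 = 31504.947 − 3389×(0.4746 + 23.147) = −48548.6554.
Balance: K_1 = K_2 + 12.43×ρ, so ρ = (K_1 − K_2)/12.43 = 35910.4/12.43 = 2890 kg/m³.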